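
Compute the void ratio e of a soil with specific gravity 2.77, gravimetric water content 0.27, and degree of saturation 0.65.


Using the relation e = Gs * w / S
e = 2.77 * 0.27 / 0.65
e = 1.1506


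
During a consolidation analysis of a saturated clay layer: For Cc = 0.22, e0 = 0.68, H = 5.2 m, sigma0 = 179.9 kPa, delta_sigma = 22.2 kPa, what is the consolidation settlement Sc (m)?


Using Sc = Cc * H / (1 + e0) * log10((sigma0 + delta_sigma) / sigma0)
Stress ratio = (179.9 + 22.2) / 179.9 = 1.1234
log10(1.1234) = 0.0505352
Cc * H / (1 + e0) = 0.22 * 5.2 / (1 + 0.68) = 0.680952
Sc = 0.680952 * 0.0505352
Sc = 0.0344 m


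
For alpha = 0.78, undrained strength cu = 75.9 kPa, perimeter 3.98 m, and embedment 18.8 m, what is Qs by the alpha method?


Using Qs = alpha * cu * perimeter * L
Qs = 0.78 * 75.9 * 3.98 * 18.8
Qs = 4429.73 kN


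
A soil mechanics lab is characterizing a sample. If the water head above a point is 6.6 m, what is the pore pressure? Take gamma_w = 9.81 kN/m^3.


Using u = gamma_w * h_w
u = 9.81 * 6.6
u = 64.75 kPa


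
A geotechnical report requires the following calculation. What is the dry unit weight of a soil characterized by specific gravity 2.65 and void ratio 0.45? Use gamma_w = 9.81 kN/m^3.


Result: 17.929 kN/m^3

Derivation:
Using gamma_d = Gs * gamma_w / (1 + e)
gamma_d = 2.65 * 9.81 / (1 + 0.45)
gamma_d = 2.65 * 9.81 / 1.45
gamma_d = 17.929 kN/m^3


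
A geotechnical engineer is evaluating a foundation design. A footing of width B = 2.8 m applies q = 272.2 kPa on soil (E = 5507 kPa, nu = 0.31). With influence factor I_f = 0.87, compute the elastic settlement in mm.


Using Se = q * B * (1 - nu^2) * I_f / E
1 - nu^2 = 1 - 0.31^2 = 0.9039
Se = 272.2 * 2.8 * 0.9039 * 0.87 / 5507
Se = 0.108836 m
Convert to mm: Se = 0.108836 * 1000 = 108.836 mm


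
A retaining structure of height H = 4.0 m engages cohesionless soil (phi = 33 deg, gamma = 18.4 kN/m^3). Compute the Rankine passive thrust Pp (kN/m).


Compute passive earth pressure coefficient:
Kp = tan^2(45 + phi/2) = tan^2(61.5) = 3.39212
Compute passive force:
Pp = 0.5 * Kp * gamma * H^2
Pp = 0.5 * 3.39212 * 18.4 * 4.0^2
Pp = 499.32 kN/m


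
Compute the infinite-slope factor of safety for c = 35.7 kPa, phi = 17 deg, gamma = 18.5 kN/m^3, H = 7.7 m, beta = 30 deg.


Using Fs = c / (gamma*H*sin(beta)*cos(beta)) + tan(phi)/tan(beta)
Cohesion contribution = 35.7 / (18.5*7.7*sin(30)*cos(30))
Cohesion contribution = 0.578769
Friction contribution = tan(17)/tan(30) = 0.529541
Fs = 0.578769 + 0.529541
Fs = 1.108


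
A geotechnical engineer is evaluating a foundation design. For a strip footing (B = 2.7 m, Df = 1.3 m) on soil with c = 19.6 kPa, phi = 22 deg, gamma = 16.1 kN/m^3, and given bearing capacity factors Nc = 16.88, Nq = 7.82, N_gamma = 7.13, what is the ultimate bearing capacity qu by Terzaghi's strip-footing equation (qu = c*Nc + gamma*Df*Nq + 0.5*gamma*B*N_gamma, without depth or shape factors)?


Compute qu = c*Nc + gamma*Df*Nq + 0.5*gamma*B*N_gamma
Term 1: 19.6 * 16.88 = 330.848
Term 2: 16.1 * 1.3 * 7.82 = 163.6726
Term 3: 0.5 * 16.1 * 2.7 * 7.13 = 154.97055
qu = 330.848 + 163.6726 + 154.97055
qu = 649.49 kPa


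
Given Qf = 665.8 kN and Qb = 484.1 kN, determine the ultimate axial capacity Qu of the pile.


Result: 1149.9 kN

Derivation:
Using Qu = Qf + Qb
Qu = 665.8 + 484.1
Qu = 1149.9 kN


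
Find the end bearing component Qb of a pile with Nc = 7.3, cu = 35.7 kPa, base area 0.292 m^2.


Result: 76.1 kN

Derivation:
Using Qb = Nc * cu * Ab
Qb = 7.3 * 35.7 * 0.292
Qb = 76.1 kN


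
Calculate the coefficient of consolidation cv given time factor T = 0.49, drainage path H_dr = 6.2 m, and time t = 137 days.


Using cv = T * H_dr^2 / t
H_dr^2 = 6.2^2 = 38.44
cv = 0.49 * 38.44 / 137
cv = 0.13749 m^2/day


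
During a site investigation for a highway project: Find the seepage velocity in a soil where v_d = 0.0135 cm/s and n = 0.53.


Using v_s = v_d / n
v_s = 0.0135 / 0.53
v_s = 0.02547 cm/s


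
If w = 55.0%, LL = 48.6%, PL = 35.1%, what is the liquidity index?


First compute the plasticity index:
PI = LL - PL = 48.6 - 35.1 = 13.5
Then compute the liquidity index:
LI = (w - PL) / PI
LI = (55.0 - 35.1) / 13.5
LI = 1.474


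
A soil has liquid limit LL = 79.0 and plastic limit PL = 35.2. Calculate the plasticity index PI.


Using PI = LL - PL
PI = 79.0 - 35.2
PI = 43.8


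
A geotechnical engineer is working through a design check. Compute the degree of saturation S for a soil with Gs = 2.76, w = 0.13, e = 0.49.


Using S = Gs * w / e
S = 2.76 * 0.13 / 0.49
S = 0.7322


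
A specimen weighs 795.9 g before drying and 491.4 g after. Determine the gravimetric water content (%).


Result: 61.97 %

Derivation:
Using w = (m_wet - m_dry) / m_dry * 100
m_wet - m_dry = 795.9 - 491.4 = 304.5 g
w = 304.5 / 491.4 * 100
w = 61.97 %


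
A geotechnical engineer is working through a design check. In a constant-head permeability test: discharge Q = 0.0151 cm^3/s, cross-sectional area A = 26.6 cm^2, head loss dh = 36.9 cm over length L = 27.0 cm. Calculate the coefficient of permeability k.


Compute hydraulic gradient:
i = dh / L = 36.9 / 27.0 = 1.36667
Then apply Darcy's law:
k = Q / (A * i)
k = 0.0151 / (26.6 * 1.36667)
k = 0.0151 / 36.3533
k = 0.000415 cm/s


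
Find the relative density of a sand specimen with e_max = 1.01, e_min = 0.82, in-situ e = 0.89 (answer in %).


Using Dr = (e_max - e) / (e_max - e_min) * 100
e_max - e = 1.01 - 0.89 = 0.12
e_max - e_min = 1.01 - 0.82 = 0.19
Dr = 0.12 / 0.19 * 100
Dr = 63.16 %


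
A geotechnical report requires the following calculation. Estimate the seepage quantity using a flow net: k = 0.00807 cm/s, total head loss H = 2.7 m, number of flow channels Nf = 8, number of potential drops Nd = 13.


Convert k to m/s for unit consistency with H:
k = 0.00807 cm/s = 0.00807 / 100 m/s = 8.07e-05 m/s
Using q = k * H * Nf / Nd
Nf / Nd = 8 / 13 = 0.6154
q = 8.07e-05 * 2.7 * 0.6154
q = 0.0001341 m^3/s per m


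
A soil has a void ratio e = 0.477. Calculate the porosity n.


Using the relation n = e / (1 + e)
n = 0.477 / (1 + 0.477)
n = 0.477 / 1.477
n = 0.323


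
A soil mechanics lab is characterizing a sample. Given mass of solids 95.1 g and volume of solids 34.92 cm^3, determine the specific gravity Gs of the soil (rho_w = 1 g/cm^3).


Using Gs = m_s / (V_s * rho_w)
Since rho_w = 1 g/cm^3:
Gs = 95.1 / 34.92
Gs = 2.723


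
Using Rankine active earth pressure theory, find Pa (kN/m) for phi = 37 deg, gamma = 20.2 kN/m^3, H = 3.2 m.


Result: 25.71 kN/m

Derivation:
Compute active earth pressure coefficient:
Ka = tan^2(45 - phi/2) = tan^2(26.5) = 0.248584
Compute active force:
Pa = 0.5 * Ka * gamma * H^2
Pa = 0.5 * 0.248584 * 20.2 * 3.2^2
Pa = 25.71 kN/m


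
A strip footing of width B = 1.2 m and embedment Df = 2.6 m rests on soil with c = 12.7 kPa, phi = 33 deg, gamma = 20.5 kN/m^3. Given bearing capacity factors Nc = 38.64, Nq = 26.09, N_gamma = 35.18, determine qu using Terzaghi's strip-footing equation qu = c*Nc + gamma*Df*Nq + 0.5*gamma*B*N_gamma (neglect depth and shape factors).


Result: 2314.04 kPa

Derivation:
Compute qu = c*Nc + gamma*Df*Nq + 0.5*gamma*B*N_gamma
Term 1: 12.7 * 38.64 = 490.728
Term 2: 20.5 * 2.6 * 26.09 = 1390.597
Term 3: 0.5 * 20.5 * 1.2 * 35.18 = 432.714
qu = 490.728 + 1390.597 + 432.714
qu = 2314.04 kPa


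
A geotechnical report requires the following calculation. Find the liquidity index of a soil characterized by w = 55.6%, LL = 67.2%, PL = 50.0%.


First compute the plasticity index:
PI = LL - PL = 67.2 - 50.0 = 17.2
Then compute the liquidity index:
LI = (w - PL) / PI
LI = (55.6 - 50.0) / 17.2
LI = 0.326


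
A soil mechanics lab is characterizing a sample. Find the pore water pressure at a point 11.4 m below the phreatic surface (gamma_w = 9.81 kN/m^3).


Result: 111.83 kPa

Derivation:
Using u = gamma_w * h_w
u = 9.81 * 11.4
u = 111.83 kPa


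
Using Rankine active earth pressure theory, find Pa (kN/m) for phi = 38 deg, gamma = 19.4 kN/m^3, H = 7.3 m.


Compute active earth pressure coefficient:
Ka = tan^2(45 - phi/2) = tan^2(26.0) = 0.237883
Compute active force:
Pa = 0.5 * Ka * gamma * H^2
Pa = 0.5 * 0.237883 * 19.4 * 7.3^2
Pa = 122.96 kN/m


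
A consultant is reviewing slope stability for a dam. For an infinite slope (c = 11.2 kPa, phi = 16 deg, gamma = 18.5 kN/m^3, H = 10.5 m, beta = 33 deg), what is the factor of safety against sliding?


Using Fs = c / (gamma*H*sin(beta)*cos(beta)) + tan(phi)/tan(beta)
Cohesion contribution = 11.2 / (18.5*10.5*sin(33)*cos(33))
Cohesion contribution = 0.126228
Friction contribution = tan(16)/tan(33) = 0.441549
Fs = 0.126228 + 0.441549
Fs = 0.568


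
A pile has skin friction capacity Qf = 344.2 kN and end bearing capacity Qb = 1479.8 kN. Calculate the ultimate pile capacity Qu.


Using Qu = Qf + Qb
Qu = 344.2 + 1479.8
Qu = 1824.0 kN


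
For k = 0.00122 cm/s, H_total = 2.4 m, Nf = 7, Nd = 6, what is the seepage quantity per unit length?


Result: 3.416e-05 m^3/s per m

Derivation:
Convert k to m/s for unit consistency with H:
k = 0.00122 cm/s = 0.00122 / 100 m/s = 1.22e-05 m/s
Using q = k * H * Nf / Nd
Nf / Nd = 7 / 6 = 1.1667
q = 1.22e-05 * 2.4 * 1.1667
q = 3.416e-05 m^3/s per m


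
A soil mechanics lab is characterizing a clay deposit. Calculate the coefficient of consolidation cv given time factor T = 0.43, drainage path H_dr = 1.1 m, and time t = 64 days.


Using cv = T * H_dr^2 / t
H_dr^2 = 1.1^2 = 1.21
cv = 0.43 * 1.21 / 64
cv = 0.00813 m^2/day


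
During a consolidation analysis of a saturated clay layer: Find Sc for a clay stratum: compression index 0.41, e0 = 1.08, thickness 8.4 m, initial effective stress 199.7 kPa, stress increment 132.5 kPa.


Result: 0.366 m

Derivation:
Using Sc = Cc * H / (1 + e0) * log10((sigma0 + delta_sigma) / sigma0)
Stress ratio = (199.7 + 132.5) / 199.7 = 1.6635
log10(1.6635) = 0.221022
Cc * H / (1 + e0) = 0.41 * 8.4 / (1 + 1.08) = 1.65577
Sc = 1.65577 * 0.221022
Sc = 0.366 m


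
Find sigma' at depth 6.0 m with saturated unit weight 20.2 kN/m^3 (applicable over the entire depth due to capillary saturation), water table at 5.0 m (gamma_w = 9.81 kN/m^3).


Total stress = gamma_sat * depth
sigma = 20.2 * 6.0 = 121.2 kPa
Pore water pressure u = gamma_w * (depth - d_wt)
u = 9.81 * (6.0 - 5.0) = 9.81 kPa
Effective stress = sigma - u
sigma' = 121.2 - 9.81 = 111.39 kPa


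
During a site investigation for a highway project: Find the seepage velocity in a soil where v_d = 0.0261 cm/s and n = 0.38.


Using v_s = v_d / n
v_s = 0.0261 / 0.38
v_s = 0.06868 cm/s


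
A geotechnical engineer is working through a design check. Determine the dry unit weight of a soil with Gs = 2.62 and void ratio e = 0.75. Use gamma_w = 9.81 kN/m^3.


Result: 14.687 kN/m^3

Derivation:
Using gamma_d = Gs * gamma_w / (1 + e)
gamma_d = 2.62 * 9.81 / (1 + 0.75)
gamma_d = 2.62 * 9.81 / 1.75
gamma_d = 14.687 kN/m^3


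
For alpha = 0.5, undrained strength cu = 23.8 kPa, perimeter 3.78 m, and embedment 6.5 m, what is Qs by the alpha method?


Result: 292.38 kN

Derivation:
Using Qs = alpha * cu * perimeter * L
Qs = 0.5 * 23.8 * 3.78 * 6.5
Qs = 292.38 kN


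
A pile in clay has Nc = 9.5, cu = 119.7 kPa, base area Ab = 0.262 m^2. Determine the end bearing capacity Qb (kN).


Result: 297.93 kN

Derivation:
Using Qb = Nc * cu * Ab
Qb = 9.5 * 119.7 * 0.262
Qb = 297.93 kN


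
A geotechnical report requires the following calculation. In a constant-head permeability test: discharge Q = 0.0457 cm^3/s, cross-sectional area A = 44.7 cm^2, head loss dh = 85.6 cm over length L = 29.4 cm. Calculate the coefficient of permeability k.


Compute hydraulic gradient:
i = dh / L = 85.6 / 29.4 = 2.91156
Then apply Darcy's law:
k = Q / (A * i)
k = 0.0457 / (44.7 * 2.91156)
k = 0.0457 / 130.147
k = 0.000351 cm/s


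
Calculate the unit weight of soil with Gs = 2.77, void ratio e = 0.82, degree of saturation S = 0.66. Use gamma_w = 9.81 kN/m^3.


Using gamma = gamma_w * (Gs + S*e) / (1 + e)
Numerator: Gs + S*e = 2.77 + 0.66*0.82 = 3.3112
Denominator: 1 + e = 1 + 0.82 = 1.82
gamma = 9.81 * 3.3112 / 1.82
gamma = 17.848 kN/m^3


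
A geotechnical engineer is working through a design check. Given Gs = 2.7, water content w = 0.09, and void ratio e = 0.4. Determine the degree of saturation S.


Using S = Gs * w / e
S = 2.7 * 0.09 / 0.4
S = 0.6075


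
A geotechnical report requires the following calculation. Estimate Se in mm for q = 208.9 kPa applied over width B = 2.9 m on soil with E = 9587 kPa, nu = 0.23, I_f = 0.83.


Using Se = q * B * (1 - nu^2) * I_f / E
1 - nu^2 = 1 - 0.23^2 = 0.9471
Se = 208.9 * 2.9 * 0.9471 * 0.83 / 9587
Se = 0.049674 m
Convert to mm: Se = 0.049674 * 1000 = 49.674 mm


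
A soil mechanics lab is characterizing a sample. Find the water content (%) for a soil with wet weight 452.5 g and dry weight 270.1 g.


Using w = (m_wet - m_dry) / m_dry * 100
m_wet - m_dry = 452.5 - 270.1 = 182.4 g
w = 182.4 / 270.1 * 100
w = 67.53 %


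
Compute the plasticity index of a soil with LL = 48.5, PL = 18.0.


Using PI = LL - PL
PI = 48.5 - 18.0
PI = 30.5


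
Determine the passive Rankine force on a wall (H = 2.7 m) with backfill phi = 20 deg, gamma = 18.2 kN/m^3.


Compute passive earth pressure coefficient:
Kp = tan^2(45 + phi/2) = tan^2(55.0) = 2.039607
Compute passive force:
Pp = 0.5 * Kp * gamma * H^2
Pp = 0.5 * 2.039607 * 18.2 * 2.7^2
Pp = 135.31 kN/m


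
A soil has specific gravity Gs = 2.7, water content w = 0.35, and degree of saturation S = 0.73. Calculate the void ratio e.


Using the relation e = Gs * w / S
e = 2.7 * 0.35 / 0.73
e = 1.2945


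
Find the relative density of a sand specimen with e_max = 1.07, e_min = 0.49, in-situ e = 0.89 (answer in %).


Using Dr = (e_max - e) / (e_max - e_min) * 100
e_max - e = 1.07 - 0.89 = 0.18
e_max - e_min = 1.07 - 0.49 = 0.58
Dr = 0.18 / 0.58 * 100
Dr = 31.03 %


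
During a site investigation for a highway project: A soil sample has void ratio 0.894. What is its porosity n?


Using the relation n = e / (1 + e)
n = 0.894 / (1 + 0.894)
n = 0.894 / 1.894
n = 0.472


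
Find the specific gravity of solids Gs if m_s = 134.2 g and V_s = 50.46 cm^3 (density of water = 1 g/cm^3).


Using Gs = m_s / (V_s * rho_w)
Since rho_w = 1 g/cm^3:
Gs = 134.2 / 50.46
Gs = 2.66


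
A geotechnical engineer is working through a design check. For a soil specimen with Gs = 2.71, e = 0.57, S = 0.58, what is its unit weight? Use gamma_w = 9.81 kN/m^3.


Result: 18.999 kN/m^3

Derivation:
Using gamma = gamma_w * (Gs + S*e) / (1 + e)
Numerator: Gs + S*e = 2.71 + 0.58*0.57 = 3.0406
Denominator: 1 + e = 1 + 0.57 = 1.57
gamma = 9.81 * 3.0406 / 1.57
gamma = 18.999 kN/m^3


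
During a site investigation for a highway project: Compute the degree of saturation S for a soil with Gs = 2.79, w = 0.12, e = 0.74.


Using S = Gs * w / e
S = 2.79 * 0.12 / 0.74
S = 0.4524


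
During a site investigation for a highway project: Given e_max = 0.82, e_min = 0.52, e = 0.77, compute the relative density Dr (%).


Using Dr = (e_max - e) / (e_max - e_min) * 100
e_max - e = 0.82 - 0.77 = 0.05
e_max - e_min = 0.82 - 0.52 = 0.3
Dr = 0.05 / 0.3 * 100
Dr = 16.67 %


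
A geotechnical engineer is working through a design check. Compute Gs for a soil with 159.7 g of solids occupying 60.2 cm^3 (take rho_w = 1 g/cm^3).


Result: 2.653

Derivation:
Using Gs = m_s / (V_s * rho_w)
Since rho_w = 1 g/cm^3:
Gs = 159.7 / 60.2
Gs = 2.653


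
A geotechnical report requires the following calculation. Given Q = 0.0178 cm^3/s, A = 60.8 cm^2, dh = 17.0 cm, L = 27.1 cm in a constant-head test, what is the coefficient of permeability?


Compute hydraulic gradient:
i = dh / L = 17.0 / 27.1 = 0.627306
Then apply Darcy's law:
k = Q / (A * i)
k = 0.0178 / (60.8 * 0.627306)
k = 0.0178 / 38.1402
k = 0.000467 cm/s


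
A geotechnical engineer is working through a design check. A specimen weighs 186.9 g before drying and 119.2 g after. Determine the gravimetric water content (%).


Using w = (m_wet - m_dry) / m_dry * 100
m_wet - m_dry = 186.9 - 119.2 = 67.7 g
w = 67.7 / 119.2 * 100
w = 56.8 %


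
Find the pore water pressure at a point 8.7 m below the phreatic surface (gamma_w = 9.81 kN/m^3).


Result: 85.35 kPa

Derivation:
Using u = gamma_w * h_w
u = 9.81 * 8.7
u = 85.35 kPa


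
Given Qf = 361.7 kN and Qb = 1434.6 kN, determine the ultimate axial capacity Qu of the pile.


Result: 1796.3 kN

Derivation:
Using Qu = Qf + Qb
Qu = 361.7 + 1434.6
Qu = 1796.3 kN


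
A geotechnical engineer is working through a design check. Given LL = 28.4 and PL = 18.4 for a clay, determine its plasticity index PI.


Using PI = LL - PL
PI = 28.4 - 18.4
PI = 10.0


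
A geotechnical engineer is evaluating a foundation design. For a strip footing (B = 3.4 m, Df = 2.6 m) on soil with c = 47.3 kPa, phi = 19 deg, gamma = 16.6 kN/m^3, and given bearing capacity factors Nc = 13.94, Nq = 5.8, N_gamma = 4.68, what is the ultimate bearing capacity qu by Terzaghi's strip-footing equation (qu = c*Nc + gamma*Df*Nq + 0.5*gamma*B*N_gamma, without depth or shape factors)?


Result: 1041.76 kPa

Derivation:
Compute qu = c*Nc + gamma*Df*Nq + 0.5*gamma*B*N_gamma
Term 1: 47.3 * 13.94 = 659.362
Term 2: 16.6 * 2.6 * 5.8 = 250.328
Term 3: 0.5 * 16.6 * 3.4 * 4.68 = 132.0696
qu = 659.362 + 250.328 + 132.0696
qu = 1041.76 kPa


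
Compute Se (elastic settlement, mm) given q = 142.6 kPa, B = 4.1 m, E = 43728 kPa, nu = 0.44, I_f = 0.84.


Using Se = q * B * (1 - nu^2) * I_f / E
1 - nu^2 = 1 - 0.44^2 = 0.8064
Se = 142.6 * 4.1 * 0.8064 * 0.84 / 43728
Se = 0.009057 m
Convert to mm: Se = 0.009057 * 1000 = 9.057 mm


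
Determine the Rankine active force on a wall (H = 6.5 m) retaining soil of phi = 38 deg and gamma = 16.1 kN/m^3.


Compute active earth pressure coefficient:
Ka = tan^2(45 - phi/2) = tan^2(26.0) = 0.237883
Compute active force:
Pa = 0.5 * Ka * gamma * H^2
Pa = 0.5 * 0.237883 * 16.1 * 6.5^2
Pa = 80.91 kN/m


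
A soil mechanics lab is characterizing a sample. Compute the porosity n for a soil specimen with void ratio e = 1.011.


Result: 0.5027

Derivation:
Using the relation n = e / (1 + e)
n = 1.011 / (1 + 1.011)
n = 1.011 / 2.011
n = 0.5027


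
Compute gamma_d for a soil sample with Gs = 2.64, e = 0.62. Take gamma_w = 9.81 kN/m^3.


Result: 15.987 kN/m^3

Derivation:
Using gamma_d = Gs * gamma_w / (1 + e)
gamma_d = 2.64 * 9.81 / (1 + 0.62)
gamma_d = 2.64 * 9.81 / 1.62
gamma_d = 15.987 kN/m^3


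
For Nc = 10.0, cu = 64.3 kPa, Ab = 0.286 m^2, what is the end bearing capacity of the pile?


Result: 183.9 kN

Derivation:
Using Qb = Nc * cu * Ab
Qb = 10.0 * 64.3 * 0.286
Qb = 183.9 kN


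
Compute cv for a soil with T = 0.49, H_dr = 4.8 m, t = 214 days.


Result: 0.05276 m^2/day

Derivation:
Using cv = T * H_dr^2 / t
H_dr^2 = 4.8^2 = 23.04
cv = 0.49 * 23.04 / 214
cv = 0.05276 m^2/day


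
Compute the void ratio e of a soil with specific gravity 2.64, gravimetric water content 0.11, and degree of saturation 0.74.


Using the relation e = Gs * w / S
e = 2.64 * 0.11 / 0.74
e = 0.3924


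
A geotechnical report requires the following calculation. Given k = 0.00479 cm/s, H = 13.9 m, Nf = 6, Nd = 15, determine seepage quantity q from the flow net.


Convert k to m/s for unit consistency with H:
k = 0.00479 cm/s = 0.00479 / 100 m/s = 4.79e-05 m/s
Using q = k * H * Nf / Nd
Nf / Nd = 6 / 15 = 0.4
q = 4.79e-05 * 13.9 * 0.4
q = 0.0002663 m^3/s per m


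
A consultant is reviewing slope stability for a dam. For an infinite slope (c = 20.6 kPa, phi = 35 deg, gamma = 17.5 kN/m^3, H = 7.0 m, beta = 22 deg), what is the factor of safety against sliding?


Result: 2.217

Derivation:
Using Fs = c / (gamma*H*sin(beta)*cos(beta)) + tan(phi)/tan(beta)
Cohesion contribution = 20.6 / (17.5*7.0*sin(22)*cos(22))
Cohesion contribution = 0.484161
Friction contribution = tan(35)/tan(22) = 1.73307
Fs = 0.484161 + 1.73307
Fs = 2.217


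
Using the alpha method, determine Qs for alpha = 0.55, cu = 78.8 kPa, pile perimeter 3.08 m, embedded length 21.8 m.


Using Qs = alpha * cu * perimeter * L
Qs = 0.55 * 78.8 * 3.08 * 21.8
Qs = 2910.02 kN


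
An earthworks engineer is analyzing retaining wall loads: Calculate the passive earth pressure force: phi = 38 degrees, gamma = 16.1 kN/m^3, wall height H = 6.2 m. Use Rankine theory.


Compute passive earth pressure coefficient:
Kp = tan^2(45 + phi/2) = tan^2(64.0) = 4.203746
Compute passive force:
Pp = 0.5 * Kp * gamma * H^2
Pp = 0.5 * 4.203746 * 16.1 * 6.2^2
Pp = 1300.82 kN/m


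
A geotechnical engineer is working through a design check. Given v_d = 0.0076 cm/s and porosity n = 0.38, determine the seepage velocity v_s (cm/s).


Using v_s = v_d / n
v_s = 0.0076 / 0.38
v_s = 0.02 cm/s


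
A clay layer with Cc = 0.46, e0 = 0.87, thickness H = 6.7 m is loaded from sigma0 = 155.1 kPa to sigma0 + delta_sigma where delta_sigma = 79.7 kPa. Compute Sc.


Using Sc = Cc * H / (1 + e0) * log10((sigma0 + delta_sigma) / sigma0)
Stress ratio = (155.1 + 79.7) / 155.1 = 1.51386
log10(1.51386) = 0.180086
Cc * H / (1 + e0) = 0.46 * 6.7 / (1 + 0.87) = 1.64813
Sc = 1.64813 * 0.180086
Sc = 0.2968 m


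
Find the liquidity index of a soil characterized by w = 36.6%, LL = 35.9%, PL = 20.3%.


First compute the plasticity index:
PI = LL - PL = 35.9 - 20.3 = 15.6
Then compute the liquidity index:
LI = (w - PL) / PI
LI = (36.6 - 20.3) / 15.6
LI = 1.045


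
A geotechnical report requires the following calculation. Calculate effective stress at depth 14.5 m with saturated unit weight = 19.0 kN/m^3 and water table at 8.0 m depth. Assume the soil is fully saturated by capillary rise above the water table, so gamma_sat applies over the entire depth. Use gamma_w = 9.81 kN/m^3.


Result: 211.74 kPa

Derivation:
Total stress = gamma_sat * depth
sigma = 19.0 * 14.5 = 275.5 kPa
Pore water pressure u = gamma_w * (depth - d_wt)
u = 9.81 * (14.5 - 8.0) = 63.765 kPa
Effective stress = sigma - u
sigma' = 275.5 - 63.765 = 211.74 kPa


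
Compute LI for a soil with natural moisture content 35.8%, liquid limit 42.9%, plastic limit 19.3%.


First compute the plasticity index:
PI = LL - PL = 42.9 - 19.3 = 23.6
Then compute the liquidity index:
LI = (w - PL) / PI
LI = (35.8 - 19.3) / 23.6
LI = 0.699


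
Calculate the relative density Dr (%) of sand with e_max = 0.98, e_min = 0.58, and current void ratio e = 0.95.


Using Dr = (e_max - e) / (e_max - e_min) * 100
e_max - e = 0.98 - 0.95 = 0.03
e_max - e_min = 0.98 - 0.58 = 0.4
Dr = 0.03 / 0.4 * 100
Dr = 7.5 %


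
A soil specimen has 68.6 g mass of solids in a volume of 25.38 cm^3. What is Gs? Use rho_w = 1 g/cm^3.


Using Gs = m_s / (V_s * rho_w)
Since rho_w = 1 g/cm^3:
Gs = 68.6 / 25.38
Gs = 2.703


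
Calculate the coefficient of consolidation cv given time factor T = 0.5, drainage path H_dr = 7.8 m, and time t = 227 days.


Result: 0.13401 m^2/day

Derivation:
Using cv = T * H_dr^2 / t
H_dr^2 = 7.8^2 = 60.84
cv = 0.5 * 60.84 / 227
cv = 0.13401 m^2/day


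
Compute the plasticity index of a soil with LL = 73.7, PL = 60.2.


Using PI = LL - PL
PI = 73.7 - 60.2
PI = 13.5


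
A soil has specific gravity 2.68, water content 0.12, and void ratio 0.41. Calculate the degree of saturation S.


Using S = Gs * w / e
S = 2.68 * 0.12 / 0.41
S = 0.7844


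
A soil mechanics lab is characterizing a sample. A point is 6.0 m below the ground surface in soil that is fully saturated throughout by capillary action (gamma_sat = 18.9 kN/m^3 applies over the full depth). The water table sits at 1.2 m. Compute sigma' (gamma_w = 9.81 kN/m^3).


Result: 66.31 kPa

Derivation:
Total stress = gamma_sat * depth
sigma = 18.9 * 6.0 = 113.4 kPa
Pore water pressure u = gamma_w * (depth - d_wt)
u = 9.81 * (6.0 - 1.2) = 47.088 kPa
Effective stress = sigma - u
sigma' = 113.4 - 47.088 = 66.31 kPa


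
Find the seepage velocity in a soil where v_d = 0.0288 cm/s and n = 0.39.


Using v_s = v_d / n
v_s = 0.0288 / 0.39
v_s = 0.07385 cm/s


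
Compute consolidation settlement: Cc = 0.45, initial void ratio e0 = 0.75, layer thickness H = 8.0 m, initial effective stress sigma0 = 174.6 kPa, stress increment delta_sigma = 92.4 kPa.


Using Sc = Cc * H / (1 + e0) * log10((sigma0 + delta_sigma) / sigma0)
Stress ratio = (174.6 + 92.4) / 174.6 = 1.52921
log10(1.52921) = 0.184467
Cc * H / (1 + e0) = 0.45 * 8.0 / (1 + 0.75) = 2.05714
Sc = 2.05714 * 0.184467
Sc = 0.3795 m


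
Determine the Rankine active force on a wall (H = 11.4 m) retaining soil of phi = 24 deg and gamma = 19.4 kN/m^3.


Compute active earth pressure coefficient:
Ka = tan^2(45 - phi/2) = tan^2(33.0) = 0.42173
Compute active force:
Pa = 0.5 * Ka * gamma * H^2
Pa = 0.5 * 0.42173 * 19.4 * 11.4^2
Pa = 531.64 kN/m


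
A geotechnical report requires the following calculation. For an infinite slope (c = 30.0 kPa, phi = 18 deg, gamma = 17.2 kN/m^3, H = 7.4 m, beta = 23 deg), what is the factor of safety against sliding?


Result: 1.421

Derivation:
Using Fs = c / (gamma*H*sin(beta)*cos(beta)) + tan(phi)/tan(beta)
Cohesion contribution = 30.0 / (17.2*7.4*sin(23)*cos(23))
Cohesion contribution = 0.655325
Friction contribution = tan(18)/tan(23) = 0.765463
Fs = 0.655325 + 0.765463
Fs = 1.421


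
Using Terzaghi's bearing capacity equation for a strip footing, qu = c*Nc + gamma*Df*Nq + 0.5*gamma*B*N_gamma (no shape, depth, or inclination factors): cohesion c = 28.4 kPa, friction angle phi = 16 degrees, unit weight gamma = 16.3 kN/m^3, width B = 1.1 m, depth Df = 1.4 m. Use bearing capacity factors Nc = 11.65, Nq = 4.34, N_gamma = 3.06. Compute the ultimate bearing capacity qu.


Result: 457.33 kPa

Derivation:
Compute qu = c*Nc + gamma*Df*Nq + 0.5*gamma*B*N_gamma
Term 1: 28.4 * 11.65 = 330.86
Term 2: 16.3 * 1.4 * 4.34 = 99.0388
Term 3: 0.5 * 16.3 * 1.1 * 3.06 = 27.4329
qu = 330.86 + 99.0388 + 27.4329
qu = 457.33 kPa


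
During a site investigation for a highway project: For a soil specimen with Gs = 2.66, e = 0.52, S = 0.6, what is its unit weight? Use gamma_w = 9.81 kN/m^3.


Using gamma = gamma_w * (Gs + S*e) / (1 + e)
Numerator: Gs + S*e = 2.66 + 0.6*0.52 = 2.972
Denominator: 1 + e = 1 + 0.52 = 1.52
gamma = 9.81 * 2.972 / 1.52
gamma = 19.181 kN/m^3


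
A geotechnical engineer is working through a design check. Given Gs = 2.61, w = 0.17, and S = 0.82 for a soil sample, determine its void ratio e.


Using the relation e = Gs * w / S
e = 2.61 * 0.17 / 0.82
e = 0.5411


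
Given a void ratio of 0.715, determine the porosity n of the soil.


Using the relation n = e / (1 + e)
n = 0.715 / (1 + 0.715)
n = 0.715 / 1.715
n = 0.4169


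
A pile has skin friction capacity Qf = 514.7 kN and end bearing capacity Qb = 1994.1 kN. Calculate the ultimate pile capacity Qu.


Result: 2508.8 kN

Derivation:
Using Qu = Qf + Qb
Qu = 514.7 + 1994.1
Qu = 2508.8 kN


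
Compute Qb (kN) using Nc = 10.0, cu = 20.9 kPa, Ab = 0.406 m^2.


Using Qb = Nc * cu * Ab
Qb = 10.0 * 20.9 * 0.406
Qb = 84.85 kN


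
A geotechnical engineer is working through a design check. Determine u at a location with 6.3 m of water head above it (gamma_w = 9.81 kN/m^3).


Using u = gamma_w * h_w
u = 9.81 * 6.3
u = 61.8 kPa


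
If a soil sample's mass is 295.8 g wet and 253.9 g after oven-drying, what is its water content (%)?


Result: 16.5 %

Derivation:
Using w = (m_wet - m_dry) / m_dry * 100
m_wet - m_dry = 295.8 - 253.9 = 41.9 g
w = 41.9 / 253.9 * 100
w = 16.5 %


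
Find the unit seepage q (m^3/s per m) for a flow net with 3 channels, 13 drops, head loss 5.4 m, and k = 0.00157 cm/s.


Convert k to m/s for unit consistency with H:
k = 0.00157 cm/s = 0.00157 / 100 m/s = 1.57e-05 m/s
Using q = k * H * Nf / Nd
Nf / Nd = 3 / 13 = 0.2308
q = 1.57e-05 * 5.4 * 0.2308
q = 1.956e-05 m^3/s per m


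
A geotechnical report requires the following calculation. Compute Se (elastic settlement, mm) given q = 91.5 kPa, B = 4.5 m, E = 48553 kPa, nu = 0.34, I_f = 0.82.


Result: 6.15 mm

Derivation:
Using Se = q * B * (1 - nu^2) * I_f / E
1 - nu^2 = 1 - 0.34^2 = 0.8844
Se = 91.5 * 4.5 * 0.8844 * 0.82 / 48553
Se = 0.006150 m
Convert to mm: Se = 0.006150 * 1000 = 6.15 mm


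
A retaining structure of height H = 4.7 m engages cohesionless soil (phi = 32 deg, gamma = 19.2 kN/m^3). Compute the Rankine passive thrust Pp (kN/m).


Compute passive earth pressure coefficient:
Kp = tan^2(45 + phi/2) = tan^2(61.0) = 3.254588
Compute passive force:
Pp = 0.5 * Kp * gamma * H^2
Pp = 0.5 * 3.254588 * 19.2 * 4.7^2
Pp = 690.18 kN/m


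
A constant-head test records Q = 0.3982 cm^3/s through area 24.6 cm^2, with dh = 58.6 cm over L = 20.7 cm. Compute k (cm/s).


Compute hydraulic gradient:
i = dh / L = 58.6 / 20.7 = 2.83092
Then apply Darcy's law:
k = Q / (A * i)
k = 0.3982 / (24.6 * 2.83092)
k = 0.3982 / 69.6406
k = 0.005718 cm/s


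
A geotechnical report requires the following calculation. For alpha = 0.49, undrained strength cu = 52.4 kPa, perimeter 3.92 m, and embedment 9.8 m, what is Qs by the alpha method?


Using Qs = alpha * cu * perimeter * L
Qs = 0.49 * 52.4 * 3.92 * 9.8
Qs = 986.37 kN


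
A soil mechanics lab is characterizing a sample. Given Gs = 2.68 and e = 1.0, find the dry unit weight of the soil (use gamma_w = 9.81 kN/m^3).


Using gamma_d = Gs * gamma_w / (1 + e)
gamma_d = 2.68 * 9.81 / (1 + 1.0)
gamma_d = 2.68 * 9.81 / 2.0
gamma_d = 13.145 kN/m^3


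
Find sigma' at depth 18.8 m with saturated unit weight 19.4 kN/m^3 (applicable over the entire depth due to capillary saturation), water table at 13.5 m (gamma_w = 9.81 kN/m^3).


Total stress = gamma_sat * depth
sigma = 19.4 * 18.8 = 364.72 kPa
Pore water pressure u = gamma_w * (depth - d_wt)
u = 9.81 * (18.8 - 13.5) = 51.993 kPa
Effective stress = sigma - u
sigma' = 364.72 - 51.993 = 312.73 kPa


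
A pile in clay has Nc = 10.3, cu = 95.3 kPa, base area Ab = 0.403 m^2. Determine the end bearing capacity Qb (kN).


Result: 395.58 kN

Derivation:
Using Qb = Nc * cu * Ab
Qb = 10.3 * 95.3 * 0.403
Qb = 395.58 kN


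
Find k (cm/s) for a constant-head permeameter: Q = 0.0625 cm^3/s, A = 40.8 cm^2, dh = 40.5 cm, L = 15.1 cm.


Compute hydraulic gradient:
i = dh / L = 40.5 / 15.1 = 2.68212
Then apply Darcy's law:
k = Q / (A * i)
k = 0.0625 / (40.8 * 2.68212)
k = 0.0625 / 109.43
k = 0.000571 cm/s


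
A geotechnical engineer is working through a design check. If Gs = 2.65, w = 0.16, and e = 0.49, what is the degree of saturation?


Result: 0.8653

Derivation:
Using S = Gs * w / e
S = 2.65 * 0.16 / 0.49
S = 0.8653


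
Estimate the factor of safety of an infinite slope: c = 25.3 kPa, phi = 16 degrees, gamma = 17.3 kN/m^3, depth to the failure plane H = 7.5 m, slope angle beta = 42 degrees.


Result: 0.711

Derivation:
Using Fs = c / (gamma*H*sin(beta)*cos(beta)) + tan(phi)/tan(beta)
Cohesion contribution = 25.3 / (17.3*7.5*sin(42)*cos(42))
Cohesion contribution = 0.392129
Friction contribution = tan(16)/tan(42) = 0.318463
Fs = 0.392129 + 0.318463
Fs = 0.711


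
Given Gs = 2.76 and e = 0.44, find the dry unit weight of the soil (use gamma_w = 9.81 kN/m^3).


Using gamma_d = Gs * gamma_w / (1 + e)
gamma_d = 2.76 * 9.81 / (1 + 0.44)
gamma_d = 2.76 * 9.81 / 1.44
gamma_d = 18.802 kN/m^3


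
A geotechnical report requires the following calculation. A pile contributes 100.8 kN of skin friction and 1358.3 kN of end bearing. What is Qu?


Using Qu = Qf + Qb
Qu = 100.8 + 1358.3
Qu = 1459.1 kN


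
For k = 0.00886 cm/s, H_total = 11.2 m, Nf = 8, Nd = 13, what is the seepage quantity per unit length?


Result: 0.0006107 m^3/s per m

Derivation:
Convert k to m/s for unit consistency with H:
k = 0.00886 cm/s = 0.00886 / 100 m/s = 8.86e-05 m/s
Using q = k * H * Nf / Nd
Nf / Nd = 8 / 13 = 0.6154
q = 8.86e-05 * 11.2 * 0.6154
q = 0.0006107 m^3/s per m


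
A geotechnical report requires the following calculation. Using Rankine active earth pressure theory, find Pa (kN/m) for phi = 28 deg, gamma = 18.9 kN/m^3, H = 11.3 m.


Compute active earth pressure coefficient:
Ka = tan^2(45 - phi/2) = tan^2(31.0) = 0.361033
Compute active force:
Pa = 0.5 * Ka * gamma * H^2
Pa = 0.5 * 0.361033 * 18.9 * 11.3^2
Pa = 435.65 kN/m


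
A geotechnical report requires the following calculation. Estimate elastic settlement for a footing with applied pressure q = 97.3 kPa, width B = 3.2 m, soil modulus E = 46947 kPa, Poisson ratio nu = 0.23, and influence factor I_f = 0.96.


Result: 6.03 mm

Derivation:
Using Se = q * B * (1 - nu^2) * I_f / E
1 - nu^2 = 1 - 0.23^2 = 0.9471
Se = 97.3 * 3.2 * 0.9471 * 0.96 / 46947
Se = 0.006030 m
Convert to mm: Se = 0.006030 * 1000 = 6.03 mm


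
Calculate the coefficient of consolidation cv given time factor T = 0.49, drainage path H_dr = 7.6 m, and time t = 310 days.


Using cv = T * H_dr^2 / t
H_dr^2 = 7.6^2 = 57.76
cv = 0.49 * 57.76 / 310
cv = 0.0913 m^2/day


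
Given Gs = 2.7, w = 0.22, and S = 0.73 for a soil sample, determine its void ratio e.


Using the relation e = Gs * w / S
e = 2.7 * 0.22 / 0.73
e = 0.8137


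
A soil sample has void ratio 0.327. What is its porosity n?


Using the relation n = e / (1 + e)
n = 0.327 / (1 + 0.327)
n = 0.327 / 1.327
n = 0.2464


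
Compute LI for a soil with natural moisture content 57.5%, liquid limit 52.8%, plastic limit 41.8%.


Result: 1.427

Derivation:
First compute the plasticity index:
PI = LL - PL = 52.8 - 41.8 = 11.0
Then compute the liquidity index:
LI = (w - PL) / PI
LI = (57.5 - 41.8) / 11.0
LI = 1.427


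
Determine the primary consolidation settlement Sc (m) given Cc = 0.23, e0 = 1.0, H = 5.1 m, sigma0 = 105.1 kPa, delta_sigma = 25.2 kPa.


Using Sc = Cc * H / (1 + e0) * log10((sigma0 + delta_sigma) / sigma0)
Stress ratio = (105.1 + 25.2) / 105.1 = 1.23977
log10(1.23977) = 0.0933417
Cc * H / (1 + e0) = 0.23 * 5.1 / (1 + 1.0) = 0.5865
Sc = 0.5865 * 0.0933417
Sc = 0.0547 m


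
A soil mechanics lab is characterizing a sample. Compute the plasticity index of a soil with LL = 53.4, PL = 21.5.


Using PI = LL - PL
PI = 53.4 - 21.5
PI = 31.9


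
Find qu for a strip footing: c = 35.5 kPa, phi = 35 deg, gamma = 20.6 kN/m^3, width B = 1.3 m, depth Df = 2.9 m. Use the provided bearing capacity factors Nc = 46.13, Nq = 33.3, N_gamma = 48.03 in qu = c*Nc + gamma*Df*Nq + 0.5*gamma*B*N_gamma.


Compute qu = c*Nc + gamma*Df*Nq + 0.5*gamma*B*N_gamma
Term 1: 35.5 * 46.13 = 1637.615
Term 2: 20.6 * 2.9 * 33.3 = 1989.342
Term 3: 0.5 * 20.6 * 1.3 * 48.03 = 643.1217
qu = 1637.615 + 1989.342 + 643.1217
qu = 4270.08 kPa


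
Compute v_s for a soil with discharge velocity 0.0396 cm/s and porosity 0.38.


Using v_s = v_d / n
v_s = 0.0396 / 0.38
v_s = 0.10421 cm/s


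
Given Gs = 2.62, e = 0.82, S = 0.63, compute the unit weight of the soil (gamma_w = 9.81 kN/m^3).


Result: 16.907 kN/m^3

Derivation:
Using gamma = gamma_w * (Gs + S*e) / (1 + e)
Numerator: Gs + S*e = 2.62 + 0.63*0.82 = 3.1366
Denominator: 1 + e = 1 + 0.82 = 1.82
gamma = 9.81 * 3.1366 / 1.82
gamma = 16.907 kN/m^3


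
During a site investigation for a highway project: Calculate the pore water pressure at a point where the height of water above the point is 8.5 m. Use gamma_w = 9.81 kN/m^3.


Using u = gamma_w * h_w
u = 9.81 * 8.5
u = 83.39 kPa


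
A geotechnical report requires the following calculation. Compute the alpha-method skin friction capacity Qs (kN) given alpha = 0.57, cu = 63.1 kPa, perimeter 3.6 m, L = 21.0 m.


Using Qs = alpha * cu * perimeter * L
Qs = 0.57 * 63.1 * 3.6 * 21.0
Qs = 2719.11 kN


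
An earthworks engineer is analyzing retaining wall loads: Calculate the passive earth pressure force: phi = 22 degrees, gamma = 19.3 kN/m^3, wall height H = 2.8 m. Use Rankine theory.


Compute passive earth pressure coefficient:
Kp = tan^2(45 + phi/2) = tan^2(56.0) = 2.197987
Compute passive force:
Pp = 0.5 * Kp * gamma * H^2
Pp = 0.5 * 2.197987 * 19.3 * 2.8^2
Pp = 166.29 kN/m


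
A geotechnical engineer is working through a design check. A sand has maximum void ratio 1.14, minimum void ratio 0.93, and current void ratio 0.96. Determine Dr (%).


Result: 85.71 %

Derivation:
Using Dr = (e_max - e) / (e_max - e_min) * 100
e_max - e = 1.14 - 0.96 = 0.18
e_max - e_min = 1.14 - 0.93 = 0.21
Dr = 0.18 / 0.21 * 100
Dr = 85.71 %


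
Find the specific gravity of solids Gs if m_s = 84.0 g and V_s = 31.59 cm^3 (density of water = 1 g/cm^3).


Using Gs = m_s / (V_s * rho_w)
Since rho_w = 1 g/cm^3:
Gs = 84.0 / 31.59
Gs = 2.659


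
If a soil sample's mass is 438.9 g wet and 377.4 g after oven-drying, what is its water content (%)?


Result: 16.3 %

Derivation:
Using w = (m_wet - m_dry) / m_dry * 100
m_wet - m_dry = 438.9 - 377.4 = 61.5 g
w = 61.5 / 377.4 * 100
w = 16.3 %


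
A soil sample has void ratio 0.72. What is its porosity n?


Using the relation n = e / (1 + e)
n = 0.72 / (1 + 0.72)
n = 0.72 / 1.72
n = 0.4186


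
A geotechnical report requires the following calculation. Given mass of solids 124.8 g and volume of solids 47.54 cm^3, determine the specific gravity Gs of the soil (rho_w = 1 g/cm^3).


Using Gs = m_s / (V_s * rho_w)
Since rho_w = 1 g/cm^3:
Gs = 124.8 / 47.54
Gs = 2.625


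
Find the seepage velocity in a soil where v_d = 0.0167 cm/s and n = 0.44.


Using v_s = v_d / n
v_s = 0.0167 / 0.44
v_s = 0.03795 cm/s


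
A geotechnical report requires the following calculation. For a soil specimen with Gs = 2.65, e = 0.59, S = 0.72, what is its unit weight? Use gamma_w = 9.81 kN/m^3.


Using gamma = gamma_w * (Gs + S*e) / (1 + e)
Numerator: Gs + S*e = 2.65 + 0.72*0.59 = 3.0748
Denominator: 1 + e = 1 + 0.59 = 1.59
gamma = 9.81 * 3.0748 / 1.59
gamma = 18.971 kN/m^3


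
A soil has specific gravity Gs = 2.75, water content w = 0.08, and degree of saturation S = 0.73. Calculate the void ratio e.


Using the relation e = Gs * w / S
e = 2.75 * 0.08 / 0.73
e = 0.3014


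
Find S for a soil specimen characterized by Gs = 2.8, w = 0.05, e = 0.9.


Result: 0.1556

Derivation:
Using S = Gs * w / e
S = 2.8 * 0.05 / 0.9
S = 0.1556


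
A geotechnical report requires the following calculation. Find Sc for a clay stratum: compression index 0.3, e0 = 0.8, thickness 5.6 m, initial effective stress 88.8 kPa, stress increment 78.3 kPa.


Result: 0.2563 m

Derivation:
Using Sc = Cc * H / (1 + e0) * log10((sigma0 + delta_sigma) / sigma0)
Stress ratio = (88.8 + 78.3) / 88.8 = 1.88176
log10(1.88176) = 0.274563
Cc * H / (1 + e0) = 0.3 * 5.6 / (1 + 0.8) = 0.933333
Sc = 0.933333 * 0.274563
Sc = 0.2563 m


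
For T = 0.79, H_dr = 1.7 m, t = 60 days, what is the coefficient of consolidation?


Result: 0.03805 m^2/day

Derivation:
Using cv = T * H_dr^2 / t
H_dr^2 = 1.7^2 = 2.89
cv = 0.79 * 2.89 / 60
cv = 0.03805 m^2/day


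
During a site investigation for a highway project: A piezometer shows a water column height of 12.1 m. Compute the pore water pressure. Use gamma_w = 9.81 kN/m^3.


Using u = gamma_w * h_w
u = 9.81 * 12.1
u = 118.7 kPa


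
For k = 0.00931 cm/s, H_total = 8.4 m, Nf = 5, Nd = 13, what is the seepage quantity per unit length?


Convert k to m/s for unit consistency with H:
k = 0.00931 cm/s = 0.00931 / 100 m/s = 9.31e-05 m/s
Using q = k * H * Nf / Nd
Nf / Nd = 5 / 13 = 0.3846
q = 9.31e-05 * 8.4 * 0.3846
q = 0.0003008 m^3/s per m


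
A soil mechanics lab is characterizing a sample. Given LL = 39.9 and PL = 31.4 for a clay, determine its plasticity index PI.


Result: 8.5

Derivation:
Using PI = LL - PL
PI = 39.9 - 31.4
PI = 8.5


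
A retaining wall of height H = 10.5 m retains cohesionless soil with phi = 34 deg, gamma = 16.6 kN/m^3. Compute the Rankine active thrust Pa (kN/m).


Compute active earth pressure coefficient:
Ka = tan^2(45 - phi/2) = tan^2(28.0) = 0.282715
Compute active force:
Pa = 0.5 * Ka * gamma * H^2
Pa = 0.5 * 0.282715 * 16.6 * 10.5^2
Pa = 258.71 kN/m
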